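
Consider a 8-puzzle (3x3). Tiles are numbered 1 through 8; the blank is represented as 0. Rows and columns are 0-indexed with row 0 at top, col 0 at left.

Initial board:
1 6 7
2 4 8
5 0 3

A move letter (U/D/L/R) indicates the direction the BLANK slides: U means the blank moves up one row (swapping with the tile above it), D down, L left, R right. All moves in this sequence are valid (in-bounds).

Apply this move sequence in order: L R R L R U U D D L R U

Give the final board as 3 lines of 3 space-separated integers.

Answer: 1 6 7
2 4 0
5 3 8

Derivation:
After move 1 (L):
1 6 7
2 4 8
0 5 3

After move 2 (R):
1 6 7
2 4 8
5 0 3

After move 3 (R):
1 6 7
2 4 8
5 3 0

After move 4 (L):
1 6 7
2 4 8
5 0 3

After move 5 (R):
1 6 7
2 4 8
5 3 0

After move 6 (U):
1 6 7
2 4 0
5 3 8

After move 7 (U):
1 6 0
2 4 7
5 3 8

After move 8 (D):
1 6 7
2 4 0
5 3 8

After move 9 (D):
1 6 7
2 4 8
5 3 0

After move 10 (L):
1 6 7
2 4 8
5 0 3

After move 11 (R):
1 6 7
2 4 8
5 3 0

After move 12 (U):
1 6 7
2 4 0
5 3 8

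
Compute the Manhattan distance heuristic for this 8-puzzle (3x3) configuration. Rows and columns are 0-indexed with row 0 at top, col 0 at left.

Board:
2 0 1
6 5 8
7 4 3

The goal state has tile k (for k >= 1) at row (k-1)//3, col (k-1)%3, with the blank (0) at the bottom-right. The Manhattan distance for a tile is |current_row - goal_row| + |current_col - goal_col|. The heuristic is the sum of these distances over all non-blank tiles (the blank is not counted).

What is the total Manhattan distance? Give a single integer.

Tile 2: (0,0)->(0,1) = 1
Tile 1: (0,2)->(0,0) = 2
Tile 6: (1,0)->(1,2) = 2
Tile 5: (1,1)->(1,1) = 0
Tile 8: (1,2)->(2,1) = 2
Tile 7: (2,0)->(2,0) = 0
Tile 4: (2,1)->(1,0) = 2
Tile 3: (2,2)->(0,2) = 2
Sum: 1 + 2 + 2 + 0 + 2 + 0 + 2 + 2 = 11

Answer: 11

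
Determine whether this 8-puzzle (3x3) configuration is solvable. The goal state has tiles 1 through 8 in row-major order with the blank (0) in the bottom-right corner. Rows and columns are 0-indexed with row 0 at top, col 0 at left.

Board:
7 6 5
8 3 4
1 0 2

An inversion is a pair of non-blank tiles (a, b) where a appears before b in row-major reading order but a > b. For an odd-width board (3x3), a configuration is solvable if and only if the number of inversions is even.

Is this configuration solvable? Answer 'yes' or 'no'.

Answer: no

Derivation:
Inversions (pairs i<j in row-major order where tile[i] > tile[j] > 0): 23
23 is odd, so the puzzle is not solvable.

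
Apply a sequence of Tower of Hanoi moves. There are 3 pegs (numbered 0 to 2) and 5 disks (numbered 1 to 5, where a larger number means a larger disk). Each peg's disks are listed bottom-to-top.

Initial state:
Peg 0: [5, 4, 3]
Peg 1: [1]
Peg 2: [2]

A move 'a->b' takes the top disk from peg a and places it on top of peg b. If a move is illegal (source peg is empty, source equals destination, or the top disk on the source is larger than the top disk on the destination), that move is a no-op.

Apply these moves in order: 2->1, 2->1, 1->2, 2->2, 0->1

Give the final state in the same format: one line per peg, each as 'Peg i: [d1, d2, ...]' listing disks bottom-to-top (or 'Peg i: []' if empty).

After move 1 (2->1):
Peg 0: [5, 4, 3]
Peg 1: [1]
Peg 2: [2]

After move 2 (2->1):
Peg 0: [5, 4, 3]
Peg 1: [1]
Peg 2: [2]

After move 3 (1->2):
Peg 0: [5, 4, 3]
Peg 1: []
Peg 2: [2, 1]

After move 4 (2->2):
Peg 0: [5, 4, 3]
Peg 1: []
Peg 2: [2, 1]

After move 5 (0->1):
Peg 0: [5, 4]
Peg 1: [3]
Peg 2: [2, 1]

Answer: Peg 0: [5, 4]
Peg 1: [3]
Peg 2: [2, 1]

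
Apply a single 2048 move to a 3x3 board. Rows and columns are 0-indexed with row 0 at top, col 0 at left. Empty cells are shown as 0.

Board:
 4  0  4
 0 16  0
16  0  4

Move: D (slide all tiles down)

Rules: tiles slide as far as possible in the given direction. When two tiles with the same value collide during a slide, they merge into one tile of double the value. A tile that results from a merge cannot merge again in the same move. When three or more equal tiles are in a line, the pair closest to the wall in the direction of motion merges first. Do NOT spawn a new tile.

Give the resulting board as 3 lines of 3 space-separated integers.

Answer:  0  0  0
 4  0  0
16 16  8

Derivation:
Slide down:
col 0: [4, 0, 16] -> [0, 4, 16]
col 1: [0, 16, 0] -> [0, 0, 16]
col 2: [4, 0, 4] -> [0, 0, 8]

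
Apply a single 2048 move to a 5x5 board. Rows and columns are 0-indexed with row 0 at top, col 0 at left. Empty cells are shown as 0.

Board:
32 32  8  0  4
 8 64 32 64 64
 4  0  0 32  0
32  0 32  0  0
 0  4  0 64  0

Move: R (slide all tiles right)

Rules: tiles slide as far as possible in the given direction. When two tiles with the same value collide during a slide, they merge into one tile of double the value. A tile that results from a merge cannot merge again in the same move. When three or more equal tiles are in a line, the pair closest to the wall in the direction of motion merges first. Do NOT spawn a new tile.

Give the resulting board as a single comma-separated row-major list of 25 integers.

Answer: 0, 0, 64, 8, 4, 0, 8, 64, 32, 128, 0, 0, 0, 4, 32, 0, 0, 0, 0, 64, 0, 0, 0, 4, 64

Derivation:
Slide right:
row 0: [32, 32, 8, 0, 4] -> [0, 0, 64, 8, 4]
row 1: [8, 64, 32, 64, 64] -> [0, 8, 64, 32, 128]
row 2: [4, 0, 0, 32, 0] -> [0, 0, 0, 4, 32]
row 3: [32, 0, 32, 0, 0] -> [0, 0, 0, 0, 64]
row 4: [0, 4, 0, 64, 0] -> [0, 0, 0, 4, 64]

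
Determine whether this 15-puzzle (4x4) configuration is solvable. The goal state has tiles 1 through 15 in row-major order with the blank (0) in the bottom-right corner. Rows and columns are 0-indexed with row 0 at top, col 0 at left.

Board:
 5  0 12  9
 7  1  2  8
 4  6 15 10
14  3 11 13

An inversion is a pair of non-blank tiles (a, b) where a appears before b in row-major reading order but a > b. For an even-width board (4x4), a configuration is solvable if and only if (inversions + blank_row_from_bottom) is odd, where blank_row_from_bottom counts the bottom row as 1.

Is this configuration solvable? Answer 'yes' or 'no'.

Inversions: 40
Blank is in row 0 (0-indexed from top), which is row 4 counting from the bottom (bottom = 1).
40 + 4 = 44, which is even, so the puzzle is not solvable.

Answer: no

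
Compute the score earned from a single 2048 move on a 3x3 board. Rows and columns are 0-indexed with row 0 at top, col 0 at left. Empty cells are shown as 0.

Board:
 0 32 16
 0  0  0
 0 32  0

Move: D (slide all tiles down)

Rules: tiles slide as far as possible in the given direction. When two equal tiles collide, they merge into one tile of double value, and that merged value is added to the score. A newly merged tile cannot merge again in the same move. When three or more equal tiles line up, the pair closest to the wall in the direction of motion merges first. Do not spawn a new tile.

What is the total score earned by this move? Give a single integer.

Answer: 64

Derivation:
Slide down:
col 0: [0, 0, 0] -> [0, 0, 0]  score +0 (running 0)
col 1: [32, 0, 32] -> [0, 0, 64]  score +64 (running 64)
col 2: [16, 0, 0] -> [0, 0, 16]  score +0 (running 64)
Board after move:
 0  0  0
 0  0  0
 0 64 16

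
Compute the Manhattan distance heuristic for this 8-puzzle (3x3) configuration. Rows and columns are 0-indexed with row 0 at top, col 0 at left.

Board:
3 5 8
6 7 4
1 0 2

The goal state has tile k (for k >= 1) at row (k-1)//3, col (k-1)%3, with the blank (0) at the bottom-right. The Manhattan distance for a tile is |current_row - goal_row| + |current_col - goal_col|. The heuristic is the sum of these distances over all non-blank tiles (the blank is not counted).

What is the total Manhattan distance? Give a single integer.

Answer: 17

Derivation:
Tile 3: (0,0)->(0,2) = 2
Tile 5: (0,1)->(1,1) = 1
Tile 8: (0,2)->(2,1) = 3
Tile 6: (1,0)->(1,2) = 2
Tile 7: (1,1)->(2,0) = 2
Tile 4: (1,2)->(1,0) = 2
Tile 1: (2,0)->(0,0) = 2
Tile 2: (2,2)->(0,1) = 3
Sum: 2 + 1 + 3 + 2 + 2 + 2 + 2 + 3 = 17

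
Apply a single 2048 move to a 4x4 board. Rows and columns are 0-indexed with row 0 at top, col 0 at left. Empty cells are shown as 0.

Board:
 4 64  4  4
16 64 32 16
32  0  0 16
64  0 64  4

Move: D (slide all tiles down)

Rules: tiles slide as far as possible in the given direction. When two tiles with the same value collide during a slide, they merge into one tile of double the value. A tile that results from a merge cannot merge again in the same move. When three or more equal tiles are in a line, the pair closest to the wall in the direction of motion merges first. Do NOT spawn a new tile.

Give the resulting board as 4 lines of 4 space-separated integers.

Answer:   4   0   0   0
 16   0   4   4
 32   0  32  32
 64 128  64   4

Derivation:
Slide down:
col 0: [4, 16, 32, 64] -> [4, 16, 32, 64]
col 1: [64, 64, 0, 0] -> [0, 0, 0, 128]
col 2: [4, 32, 0, 64] -> [0, 4, 32, 64]
col 3: [4, 16, 16, 4] -> [0, 4, 32, 4]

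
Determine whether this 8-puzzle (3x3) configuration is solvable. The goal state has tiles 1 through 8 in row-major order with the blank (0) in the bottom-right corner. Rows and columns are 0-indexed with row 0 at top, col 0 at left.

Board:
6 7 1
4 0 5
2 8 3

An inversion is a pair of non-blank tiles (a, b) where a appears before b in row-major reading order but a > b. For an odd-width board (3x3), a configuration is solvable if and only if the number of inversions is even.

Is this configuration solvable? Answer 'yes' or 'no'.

Answer: no

Derivation:
Inversions (pairs i<j in row-major order where tile[i] > tile[j] > 0): 15
15 is odd, so the puzzle is not solvable.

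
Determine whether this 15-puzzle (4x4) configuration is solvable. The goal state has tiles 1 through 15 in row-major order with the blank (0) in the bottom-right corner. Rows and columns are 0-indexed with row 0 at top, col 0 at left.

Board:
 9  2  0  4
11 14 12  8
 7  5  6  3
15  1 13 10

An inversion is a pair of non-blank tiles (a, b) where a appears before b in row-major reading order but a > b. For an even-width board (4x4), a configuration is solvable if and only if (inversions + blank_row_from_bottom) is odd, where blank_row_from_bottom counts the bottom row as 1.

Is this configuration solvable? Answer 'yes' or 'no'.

Answer: no

Derivation:
Inversions: 52
Blank is in row 0 (0-indexed from top), which is row 4 counting from the bottom (bottom = 1).
52 + 4 = 56, which is even, so the puzzle is not solvable.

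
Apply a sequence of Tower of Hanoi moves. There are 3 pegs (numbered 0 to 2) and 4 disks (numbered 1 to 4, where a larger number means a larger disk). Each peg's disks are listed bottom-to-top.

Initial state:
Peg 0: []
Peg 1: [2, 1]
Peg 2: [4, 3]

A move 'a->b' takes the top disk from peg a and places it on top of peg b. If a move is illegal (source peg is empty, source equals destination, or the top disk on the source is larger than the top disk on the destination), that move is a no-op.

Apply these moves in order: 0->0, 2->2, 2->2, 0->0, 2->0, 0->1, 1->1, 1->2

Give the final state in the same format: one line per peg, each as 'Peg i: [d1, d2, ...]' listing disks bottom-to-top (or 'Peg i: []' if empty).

Answer: Peg 0: [3]
Peg 1: [2]
Peg 2: [4, 1]

Derivation:
After move 1 (0->0):
Peg 0: []
Peg 1: [2, 1]
Peg 2: [4, 3]

After move 2 (2->2):
Peg 0: []
Peg 1: [2, 1]
Peg 2: [4, 3]

After move 3 (2->2):
Peg 0: []
Peg 1: [2, 1]
Peg 2: [4, 3]

After move 4 (0->0):
Peg 0: []
Peg 1: [2, 1]
Peg 2: [4, 3]

After move 5 (2->0):
Peg 0: [3]
Peg 1: [2, 1]
Peg 2: [4]

After move 6 (0->1):
Peg 0: [3]
Peg 1: [2, 1]
Peg 2: [4]

After move 7 (1->1):
Peg 0: [3]
Peg 1: [2, 1]
Peg 2: [4]

After move 8 (1->2):
Peg 0: [3]
Peg 1: [2]
Peg 2: [4, 1]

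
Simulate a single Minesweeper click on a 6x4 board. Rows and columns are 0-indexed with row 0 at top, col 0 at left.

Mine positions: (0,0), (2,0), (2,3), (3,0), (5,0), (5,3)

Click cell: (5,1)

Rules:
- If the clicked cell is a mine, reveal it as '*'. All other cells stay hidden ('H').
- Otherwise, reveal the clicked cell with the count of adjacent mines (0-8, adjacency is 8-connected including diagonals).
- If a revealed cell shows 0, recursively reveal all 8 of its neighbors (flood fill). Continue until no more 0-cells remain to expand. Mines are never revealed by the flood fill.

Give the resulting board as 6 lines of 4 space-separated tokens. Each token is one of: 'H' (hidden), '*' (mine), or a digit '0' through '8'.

H H H H
H H H H
H H H H
H H H H
H H H H
H 1 H H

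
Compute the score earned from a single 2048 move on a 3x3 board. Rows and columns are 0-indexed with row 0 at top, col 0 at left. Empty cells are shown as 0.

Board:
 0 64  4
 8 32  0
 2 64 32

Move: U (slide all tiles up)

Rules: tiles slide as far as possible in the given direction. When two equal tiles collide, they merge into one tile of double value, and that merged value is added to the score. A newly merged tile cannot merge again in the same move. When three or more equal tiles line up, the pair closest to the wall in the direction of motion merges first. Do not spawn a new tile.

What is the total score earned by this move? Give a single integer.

Slide up:
col 0: [0, 8, 2] -> [8, 2, 0]  score +0 (running 0)
col 1: [64, 32, 64] -> [64, 32, 64]  score +0 (running 0)
col 2: [4, 0, 32] -> [4, 32, 0]  score +0 (running 0)
Board after move:
 8 64  4
 2 32 32
 0 64  0

Answer: 0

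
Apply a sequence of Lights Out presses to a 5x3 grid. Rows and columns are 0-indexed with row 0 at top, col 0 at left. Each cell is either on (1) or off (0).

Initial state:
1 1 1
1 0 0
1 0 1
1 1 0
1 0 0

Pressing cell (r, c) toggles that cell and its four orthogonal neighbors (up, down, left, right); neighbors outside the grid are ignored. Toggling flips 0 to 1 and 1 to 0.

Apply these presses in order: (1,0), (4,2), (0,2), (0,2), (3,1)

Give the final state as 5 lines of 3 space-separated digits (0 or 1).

After press 1 at (1,0):
0 1 1
0 1 0
0 0 1
1 1 0
1 0 0

After press 2 at (4,2):
0 1 1
0 1 0
0 0 1
1 1 1
1 1 1

After press 3 at (0,2):
0 0 0
0 1 1
0 0 1
1 1 1
1 1 1

After press 4 at (0,2):
0 1 1
0 1 0
0 0 1
1 1 1
1 1 1

After press 5 at (3,1):
0 1 1
0 1 0
0 1 1
0 0 0
1 0 1

Answer: 0 1 1
0 1 0
0 1 1
0 0 0
1 0 1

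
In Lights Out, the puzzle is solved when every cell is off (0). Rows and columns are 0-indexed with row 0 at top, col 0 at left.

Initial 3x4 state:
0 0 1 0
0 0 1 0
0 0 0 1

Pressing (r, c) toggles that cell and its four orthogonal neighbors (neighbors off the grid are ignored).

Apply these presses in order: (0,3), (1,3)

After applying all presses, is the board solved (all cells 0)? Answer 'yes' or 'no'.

After press 1 at (0,3):
0 0 0 1
0 0 1 1
0 0 0 1

After press 2 at (1,3):
0 0 0 0
0 0 0 0
0 0 0 0

Lights still on: 0

Answer: yes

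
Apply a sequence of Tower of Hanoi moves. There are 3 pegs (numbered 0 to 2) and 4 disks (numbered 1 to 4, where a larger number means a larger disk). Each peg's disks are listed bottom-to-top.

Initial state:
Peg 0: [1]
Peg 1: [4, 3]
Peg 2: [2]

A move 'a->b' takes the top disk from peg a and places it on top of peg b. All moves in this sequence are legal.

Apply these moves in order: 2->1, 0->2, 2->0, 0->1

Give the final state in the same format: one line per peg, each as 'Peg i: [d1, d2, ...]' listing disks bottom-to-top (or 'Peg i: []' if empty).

After move 1 (2->1):
Peg 0: [1]
Peg 1: [4, 3, 2]
Peg 2: []

After move 2 (0->2):
Peg 0: []
Peg 1: [4, 3, 2]
Peg 2: [1]

After move 3 (2->0):
Peg 0: [1]
Peg 1: [4, 3, 2]
Peg 2: []

After move 4 (0->1):
Peg 0: []
Peg 1: [4, 3, 2, 1]
Peg 2: []

Answer: Peg 0: []
Peg 1: [4, 3, 2, 1]
Peg 2: []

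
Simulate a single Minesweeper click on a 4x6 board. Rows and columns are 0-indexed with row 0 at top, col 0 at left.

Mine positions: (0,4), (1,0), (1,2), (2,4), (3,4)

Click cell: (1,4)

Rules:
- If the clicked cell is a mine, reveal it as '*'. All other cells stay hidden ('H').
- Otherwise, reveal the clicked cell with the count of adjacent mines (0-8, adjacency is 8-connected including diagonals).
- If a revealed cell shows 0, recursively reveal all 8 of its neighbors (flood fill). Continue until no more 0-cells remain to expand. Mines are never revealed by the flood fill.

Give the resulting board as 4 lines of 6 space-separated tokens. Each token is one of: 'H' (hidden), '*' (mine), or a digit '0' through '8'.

H H H H H H
H H H H 2 H
H H H H H H
H H H H H H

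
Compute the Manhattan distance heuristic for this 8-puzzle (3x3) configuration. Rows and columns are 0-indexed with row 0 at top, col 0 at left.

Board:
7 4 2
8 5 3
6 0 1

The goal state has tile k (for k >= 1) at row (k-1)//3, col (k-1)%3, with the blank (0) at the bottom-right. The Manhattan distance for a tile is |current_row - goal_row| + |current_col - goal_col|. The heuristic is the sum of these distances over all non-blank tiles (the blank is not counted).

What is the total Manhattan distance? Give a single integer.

Answer: 15

Derivation:
Tile 7: at (0,0), goal (2,0), distance |0-2|+|0-0| = 2
Tile 4: at (0,1), goal (1,0), distance |0-1|+|1-0| = 2
Tile 2: at (0,2), goal (0,1), distance |0-0|+|2-1| = 1
Tile 8: at (1,0), goal (2,1), distance |1-2|+|0-1| = 2
Tile 5: at (1,1), goal (1,1), distance |1-1|+|1-1| = 0
Tile 3: at (1,2), goal (0,2), distance |1-0|+|2-2| = 1
Tile 6: at (2,0), goal (1,2), distance |2-1|+|0-2| = 3
Tile 1: at (2,2), goal (0,0), distance |2-0|+|2-0| = 4
Sum: 2 + 2 + 1 + 2 + 0 + 1 + 3 + 4 = 15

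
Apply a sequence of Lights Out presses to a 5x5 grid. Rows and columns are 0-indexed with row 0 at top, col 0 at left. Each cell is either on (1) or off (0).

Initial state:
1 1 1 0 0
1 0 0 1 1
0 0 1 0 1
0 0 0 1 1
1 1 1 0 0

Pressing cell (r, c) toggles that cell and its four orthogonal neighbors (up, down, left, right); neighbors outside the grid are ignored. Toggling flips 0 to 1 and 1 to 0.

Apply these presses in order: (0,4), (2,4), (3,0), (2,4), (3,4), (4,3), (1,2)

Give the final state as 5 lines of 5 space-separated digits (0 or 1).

Answer: 1 1 0 1 1
1 1 1 0 0
1 0 0 0 0
1 1 0 1 0
0 1 0 1 0

Derivation:
After press 1 at (0,4):
1 1 1 1 1
1 0 0 1 0
0 0 1 0 1
0 0 0 1 1
1 1 1 0 0

After press 2 at (2,4):
1 1 1 1 1
1 0 0 1 1
0 0 1 1 0
0 0 0 1 0
1 1 1 0 0

After press 3 at (3,0):
1 1 1 1 1
1 0 0 1 1
1 0 1 1 0
1 1 0 1 0
0 1 1 0 0

After press 4 at (2,4):
1 1 1 1 1
1 0 0 1 0
1 0 1 0 1
1 1 0 1 1
0 1 1 0 0

After press 5 at (3,4):
1 1 1 1 1
1 0 0 1 0
1 0 1 0 0
1 1 0 0 0
0 1 1 0 1

After press 6 at (4,3):
1 1 1 1 1
1 0 0 1 0
1 0 1 0 0
1 1 0 1 0
0 1 0 1 0

After press 7 at (1,2):
1 1 0 1 1
1 1 1 0 0
1 0 0 0 0
1 1 0 1 0
0 1 0 1 0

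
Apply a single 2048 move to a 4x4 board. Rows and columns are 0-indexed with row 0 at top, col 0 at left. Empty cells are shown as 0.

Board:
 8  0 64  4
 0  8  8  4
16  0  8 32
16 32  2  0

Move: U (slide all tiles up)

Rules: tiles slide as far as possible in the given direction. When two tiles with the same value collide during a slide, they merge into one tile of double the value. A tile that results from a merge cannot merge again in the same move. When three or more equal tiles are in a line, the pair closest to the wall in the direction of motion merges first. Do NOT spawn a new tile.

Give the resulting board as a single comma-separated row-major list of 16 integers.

Slide up:
col 0: [8, 0, 16, 16] -> [8, 32, 0, 0]
col 1: [0, 8, 0, 32] -> [8, 32, 0, 0]
col 2: [64, 8, 8, 2] -> [64, 16, 2, 0]
col 3: [4, 4, 32, 0] -> [8, 32, 0, 0]

Answer: 8, 8, 64, 8, 32, 32, 16, 32, 0, 0, 2, 0, 0, 0, 0, 0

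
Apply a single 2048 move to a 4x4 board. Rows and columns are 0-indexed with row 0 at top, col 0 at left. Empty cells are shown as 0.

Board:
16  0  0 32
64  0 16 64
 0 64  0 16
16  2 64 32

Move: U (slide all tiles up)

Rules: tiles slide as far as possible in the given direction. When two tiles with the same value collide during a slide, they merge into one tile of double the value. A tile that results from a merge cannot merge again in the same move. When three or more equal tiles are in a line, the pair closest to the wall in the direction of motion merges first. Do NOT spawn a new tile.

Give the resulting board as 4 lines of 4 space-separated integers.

Slide up:
col 0: [16, 64, 0, 16] -> [16, 64, 16, 0]
col 1: [0, 0, 64, 2] -> [64, 2, 0, 0]
col 2: [0, 16, 0, 64] -> [16, 64, 0, 0]
col 3: [32, 64, 16, 32] -> [32, 64, 16, 32]

Answer: 16 64 16 32
64  2 64 64
16  0  0 16
 0  0  0 32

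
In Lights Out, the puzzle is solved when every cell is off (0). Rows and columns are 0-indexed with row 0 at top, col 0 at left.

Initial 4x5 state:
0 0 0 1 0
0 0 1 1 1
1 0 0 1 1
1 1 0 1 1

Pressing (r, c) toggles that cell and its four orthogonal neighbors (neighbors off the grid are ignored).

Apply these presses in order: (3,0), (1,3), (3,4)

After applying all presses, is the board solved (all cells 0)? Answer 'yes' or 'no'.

Answer: yes

Derivation:
After press 1 at (3,0):
0 0 0 1 0
0 0 1 1 1
0 0 0 1 1
0 0 0 1 1

After press 2 at (1,3):
0 0 0 0 0
0 0 0 0 0
0 0 0 0 1
0 0 0 1 1

After press 3 at (3,4):
0 0 0 0 0
0 0 0 0 0
0 0 0 0 0
0 0 0 0 0

Lights still on: 0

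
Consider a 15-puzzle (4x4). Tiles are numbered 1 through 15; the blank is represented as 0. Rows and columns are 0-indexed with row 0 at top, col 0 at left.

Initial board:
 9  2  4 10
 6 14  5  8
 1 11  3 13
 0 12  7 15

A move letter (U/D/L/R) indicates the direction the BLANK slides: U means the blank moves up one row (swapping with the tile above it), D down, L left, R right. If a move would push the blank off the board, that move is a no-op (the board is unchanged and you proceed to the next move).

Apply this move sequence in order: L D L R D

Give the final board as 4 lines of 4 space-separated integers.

After move 1 (L):
 9  2  4 10
 6 14  5  8
 1 11  3 13
 0 12  7 15

After move 2 (D):
 9  2  4 10
 6 14  5  8
 1 11  3 13
 0 12  7 15

After move 3 (L):
 9  2  4 10
 6 14  5  8
 1 11  3 13
 0 12  7 15

After move 4 (R):
 9  2  4 10
 6 14  5  8
 1 11  3 13
12  0  7 15

After move 5 (D):
 9  2  4 10
 6 14  5  8
 1 11  3 13
12  0  7 15

Answer:  9  2  4 10
 6 14  5  8
 1 11  3 13
12  0  7 15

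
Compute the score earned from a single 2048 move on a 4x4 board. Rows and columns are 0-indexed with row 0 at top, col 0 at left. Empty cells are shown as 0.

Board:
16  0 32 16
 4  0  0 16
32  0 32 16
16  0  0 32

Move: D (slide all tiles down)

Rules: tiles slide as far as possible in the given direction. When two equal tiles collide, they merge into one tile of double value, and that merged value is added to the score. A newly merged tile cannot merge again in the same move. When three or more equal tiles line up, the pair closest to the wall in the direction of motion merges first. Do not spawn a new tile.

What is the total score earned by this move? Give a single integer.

Answer: 96

Derivation:
Slide down:
col 0: [16, 4, 32, 16] -> [16, 4, 32, 16]  score +0 (running 0)
col 1: [0, 0, 0, 0] -> [0, 0, 0, 0]  score +0 (running 0)
col 2: [32, 0, 32, 0] -> [0, 0, 0, 64]  score +64 (running 64)
col 3: [16, 16, 16, 32] -> [0, 16, 32, 32]  score +32 (running 96)
Board after move:
16  0  0  0
 4  0  0 16
32  0  0 32
16  0 64 32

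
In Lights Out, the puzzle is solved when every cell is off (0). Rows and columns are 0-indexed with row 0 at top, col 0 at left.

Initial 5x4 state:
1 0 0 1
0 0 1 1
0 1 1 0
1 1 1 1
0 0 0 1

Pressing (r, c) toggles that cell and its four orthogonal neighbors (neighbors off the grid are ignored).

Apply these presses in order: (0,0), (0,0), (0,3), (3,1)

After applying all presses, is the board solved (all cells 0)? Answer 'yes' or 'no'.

Answer: no

Derivation:
After press 1 at (0,0):
0 1 0 1
1 0 1 1
0 1 1 0
1 1 1 1
0 0 0 1

After press 2 at (0,0):
1 0 0 1
0 0 1 1
0 1 1 0
1 1 1 1
0 0 0 1

After press 3 at (0,3):
1 0 1 0
0 0 1 0
0 1 1 0
1 1 1 1
0 0 0 1

After press 4 at (3,1):
1 0 1 0
0 0 1 0
0 0 1 0
0 0 0 1
0 1 0 1

Lights still on: 7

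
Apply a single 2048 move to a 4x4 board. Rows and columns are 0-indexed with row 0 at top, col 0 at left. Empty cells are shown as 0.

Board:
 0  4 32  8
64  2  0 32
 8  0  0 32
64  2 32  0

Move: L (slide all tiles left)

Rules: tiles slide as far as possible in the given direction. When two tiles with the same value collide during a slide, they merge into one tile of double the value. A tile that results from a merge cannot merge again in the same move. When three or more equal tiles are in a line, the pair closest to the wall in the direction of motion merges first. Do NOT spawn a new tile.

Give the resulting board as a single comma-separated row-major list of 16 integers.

Slide left:
row 0: [0, 4, 32, 8] -> [4, 32, 8, 0]
row 1: [64, 2, 0, 32] -> [64, 2, 32, 0]
row 2: [8, 0, 0, 32] -> [8, 32, 0, 0]
row 3: [64, 2, 32, 0] -> [64, 2, 32, 0]

Answer: 4, 32, 8, 0, 64, 2, 32, 0, 8, 32, 0, 0, 64, 2, 32, 0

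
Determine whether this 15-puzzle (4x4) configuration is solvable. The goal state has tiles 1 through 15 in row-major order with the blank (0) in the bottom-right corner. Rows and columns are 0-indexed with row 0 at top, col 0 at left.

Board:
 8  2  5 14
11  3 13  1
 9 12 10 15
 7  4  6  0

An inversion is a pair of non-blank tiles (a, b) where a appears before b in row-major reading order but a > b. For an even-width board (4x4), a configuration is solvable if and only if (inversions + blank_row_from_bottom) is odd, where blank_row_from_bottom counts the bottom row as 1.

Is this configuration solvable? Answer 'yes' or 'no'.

Answer: no

Derivation:
Inversions: 51
Blank is in row 3 (0-indexed from top), which is row 1 counting from the bottom (bottom = 1).
51 + 1 = 52, which is even, so the puzzle is not solvable.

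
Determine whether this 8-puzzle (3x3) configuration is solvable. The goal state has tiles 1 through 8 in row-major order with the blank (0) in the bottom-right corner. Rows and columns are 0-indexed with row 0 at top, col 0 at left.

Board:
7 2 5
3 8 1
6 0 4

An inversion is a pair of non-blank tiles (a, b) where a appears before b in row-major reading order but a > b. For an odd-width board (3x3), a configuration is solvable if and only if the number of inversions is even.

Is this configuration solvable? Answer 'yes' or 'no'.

Answer: no

Derivation:
Inversions (pairs i<j in row-major order where tile[i] > tile[j] > 0): 15
15 is odd, so the puzzle is not solvable.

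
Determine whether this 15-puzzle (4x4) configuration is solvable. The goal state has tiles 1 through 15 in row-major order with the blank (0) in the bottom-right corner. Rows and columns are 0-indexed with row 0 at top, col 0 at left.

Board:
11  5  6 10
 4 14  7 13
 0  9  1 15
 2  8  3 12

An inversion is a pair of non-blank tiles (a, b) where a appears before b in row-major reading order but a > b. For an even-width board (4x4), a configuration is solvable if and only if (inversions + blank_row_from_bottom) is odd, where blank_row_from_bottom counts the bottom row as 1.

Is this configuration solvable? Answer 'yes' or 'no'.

Inversions: 54
Blank is in row 2 (0-indexed from top), which is row 2 counting from the bottom (bottom = 1).
54 + 2 = 56, which is even, so the puzzle is not solvable.

Answer: no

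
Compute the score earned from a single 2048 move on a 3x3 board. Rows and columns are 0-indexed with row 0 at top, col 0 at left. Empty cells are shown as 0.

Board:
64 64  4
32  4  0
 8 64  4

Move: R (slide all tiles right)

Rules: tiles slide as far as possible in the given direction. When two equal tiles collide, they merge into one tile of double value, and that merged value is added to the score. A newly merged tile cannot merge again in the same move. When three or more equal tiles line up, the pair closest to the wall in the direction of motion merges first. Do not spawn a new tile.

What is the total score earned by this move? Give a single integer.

Slide right:
row 0: [64, 64, 4] -> [0, 128, 4]  score +128 (running 128)
row 1: [32, 4, 0] -> [0, 32, 4]  score +0 (running 128)
row 2: [8, 64, 4] -> [8, 64, 4]  score +0 (running 128)
Board after move:
  0 128   4
  0  32   4
  8  64   4

Answer: 128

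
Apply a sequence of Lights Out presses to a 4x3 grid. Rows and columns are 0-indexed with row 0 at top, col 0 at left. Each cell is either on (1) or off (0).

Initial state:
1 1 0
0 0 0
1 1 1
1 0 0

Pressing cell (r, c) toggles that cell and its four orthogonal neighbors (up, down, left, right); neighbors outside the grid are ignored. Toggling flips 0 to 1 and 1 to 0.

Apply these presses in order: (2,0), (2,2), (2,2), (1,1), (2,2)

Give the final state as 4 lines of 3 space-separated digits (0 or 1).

Answer: 1 0 0
0 1 0
0 0 0
0 0 1

Derivation:
After press 1 at (2,0):
1 1 0
1 0 0
0 0 1
0 0 0

After press 2 at (2,2):
1 1 0
1 0 1
0 1 0
0 0 1

After press 3 at (2,2):
1 1 0
1 0 0
0 0 1
0 0 0

After press 4 at (1,1):
1 0 0
0 1 1
0 1 1
0 0 0

After press 5 at (2,2):
1 0 0
0 1 0
0 0 0
0 0 1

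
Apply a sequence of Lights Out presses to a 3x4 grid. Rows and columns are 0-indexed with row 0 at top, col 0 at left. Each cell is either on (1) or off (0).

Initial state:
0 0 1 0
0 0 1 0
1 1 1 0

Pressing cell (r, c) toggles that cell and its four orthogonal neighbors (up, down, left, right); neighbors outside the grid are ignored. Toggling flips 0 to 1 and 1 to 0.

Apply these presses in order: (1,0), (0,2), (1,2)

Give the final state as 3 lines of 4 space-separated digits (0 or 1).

After press 1 at (1,0):
1 0 1 0
1 1 1 0
0 1 1 0

After press 2 at (0,2):
1 1 0 1
1 1 0 0
0 1 1 0

After press 3 at (1,2):
1 1 1 1
1 0 1 1
0 1 0 0

Answer: 1 1 1 1
1 0 1 1
0 1 0 0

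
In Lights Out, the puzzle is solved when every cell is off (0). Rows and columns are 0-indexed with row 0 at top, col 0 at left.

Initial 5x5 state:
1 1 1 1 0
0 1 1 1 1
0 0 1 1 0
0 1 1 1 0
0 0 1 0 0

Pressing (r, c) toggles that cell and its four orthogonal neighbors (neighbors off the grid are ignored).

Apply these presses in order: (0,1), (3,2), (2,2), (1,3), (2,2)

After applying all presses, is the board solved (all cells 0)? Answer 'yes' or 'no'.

Answer: yes

Derivation:
After press 1 at (0,1):
0 0 0 1 0
0 0 1 1 1
0 0 1 1 0
0 1 1 1 0
0 0 1 0 0

After press 2 at (3,2):
0 0 0 1 0
0 0 1 1 1
0 0 0 1 0
0 0 0 0 0
0 0 0 0 0

After press 3 at (2,2):
0 0 0 1 0
0 0 0 1 1
0 1 1 0 0
0 0 1 0 0
0 0 0 0 0

After press 4 at (1,3):
0 0 0 0 0
0 0 1 0 0
0 1 1 1 0
0 0 1 0 0
0 0 0 0 0

After press 5 at (2,2):
0 0 0 0 0
0 0 0 0 0
0 0 0 0 0
0 0 0 0 0
0 0 0 0 0

Lights still on: 0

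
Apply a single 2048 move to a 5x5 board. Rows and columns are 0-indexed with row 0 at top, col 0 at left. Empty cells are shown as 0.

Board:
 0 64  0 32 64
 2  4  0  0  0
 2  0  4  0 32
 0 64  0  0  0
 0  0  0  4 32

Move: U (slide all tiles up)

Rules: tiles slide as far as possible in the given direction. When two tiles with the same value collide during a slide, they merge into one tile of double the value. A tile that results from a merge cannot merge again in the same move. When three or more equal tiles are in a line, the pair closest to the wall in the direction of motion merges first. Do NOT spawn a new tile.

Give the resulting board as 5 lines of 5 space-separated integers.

Slide up:
col 0: [0, 2, 2, 0, 0] -> [4, 0, 0, 0, 0]
col 1: [64, 4, 0, 64, 0] -> [64, 4, 64, 0, 0]
col 2: [0, 0, 4, 0, 0] -> [4, 0, 0, 0, 0]
col 3: [32, 0, 0, 0, 4] -> [32, 4, 0, 0, 0]
col 4: [64, 0, 32, 0, 32] -> [64, 64, 0, 0, 0]

Answer:  4 64  4 32 64
 0  4  0  4 64
 0 64  0  0  0
 0  0  0  0  0
 0  0  0  0  0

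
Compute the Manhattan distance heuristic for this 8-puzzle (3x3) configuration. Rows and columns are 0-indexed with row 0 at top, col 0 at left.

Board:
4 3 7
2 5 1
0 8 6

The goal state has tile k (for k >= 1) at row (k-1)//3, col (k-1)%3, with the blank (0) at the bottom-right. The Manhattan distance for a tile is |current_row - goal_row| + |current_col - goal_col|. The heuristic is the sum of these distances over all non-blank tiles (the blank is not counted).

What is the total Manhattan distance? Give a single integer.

Answer: 12

Derivation:
Tile 4: at (0,0), goal (1,0), distance |0-1|+|0-0| = 1
Tile 3: at (0,1), goal (0,2), distance |0-0|+|1-2| = 1
Tile 7: at (0,2), goal (2,0), distance |0-2|+|2-0| = 4
Tile 2: at (1,0), goal (0,1), distance |1-0|+|0-1| = 2
Tile 5: at (1,1), goal (1,1), distance |1-1|+|1-1| = 0
Tile 1: at (1,2), goal (0,0), distance |1-0|+|2-0| = 3
Tile 8: at (2,1), goal (2,1), distance |2-2|+|1-1| = 0
Tile 6: at (2,2), goal (1,2), distance |2-1|+|2-2| = 1
Sum: 1 + 1 + 4 + 2 + 0 + 3 + 0 + 1 = 12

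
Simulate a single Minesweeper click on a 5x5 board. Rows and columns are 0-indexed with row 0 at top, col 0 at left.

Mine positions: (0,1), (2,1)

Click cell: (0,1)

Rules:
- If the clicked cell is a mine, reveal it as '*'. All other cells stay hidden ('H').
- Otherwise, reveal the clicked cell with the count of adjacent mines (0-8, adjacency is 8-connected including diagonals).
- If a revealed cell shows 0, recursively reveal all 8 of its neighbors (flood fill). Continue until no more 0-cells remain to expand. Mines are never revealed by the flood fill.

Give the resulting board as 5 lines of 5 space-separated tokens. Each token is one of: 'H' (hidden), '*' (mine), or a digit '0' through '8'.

H * H H H
H H H H H
H H H H H
H H H H H
H H H H H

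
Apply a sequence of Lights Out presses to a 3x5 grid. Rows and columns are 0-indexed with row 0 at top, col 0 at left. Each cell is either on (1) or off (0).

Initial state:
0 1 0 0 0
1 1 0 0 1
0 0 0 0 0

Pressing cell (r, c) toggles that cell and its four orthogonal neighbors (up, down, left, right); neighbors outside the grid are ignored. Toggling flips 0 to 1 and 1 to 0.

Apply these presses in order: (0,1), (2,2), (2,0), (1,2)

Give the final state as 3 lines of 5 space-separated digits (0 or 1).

Answer: 1 0 0 0 0
0 1 0 1 1
1 0 0 1 0

Derivation:
After press 1 at (0,1):
1 0 1 0 0
1 0 0 0 1
0 0 0 0 0

After press 2 at (2,2):
1 0 1 0 0
1 0 1 0 1
0 1 1 1 0

After press 3 at (2,0):
1 0 1 0 0
0 0 1 0 1
1 0 1 1 0

After press 4 at (1,2):
1 0 0 0 0
0 1 0 1 1
1 0 0 1 0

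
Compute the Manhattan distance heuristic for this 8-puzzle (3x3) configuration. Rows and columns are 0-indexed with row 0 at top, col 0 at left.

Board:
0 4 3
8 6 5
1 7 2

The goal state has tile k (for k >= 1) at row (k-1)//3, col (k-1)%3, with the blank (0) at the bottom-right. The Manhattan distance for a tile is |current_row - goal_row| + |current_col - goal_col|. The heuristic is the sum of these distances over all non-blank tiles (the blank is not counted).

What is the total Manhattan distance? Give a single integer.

Answer: 12

Derivation:
Tile 4: at (0,1), goal (1,0), distance |0-1|+|1-0| = 2
Tile 3: at (0,2), goal (0,2), distance |0-0|+|2-2| = 0
Tile 8: at (1,0), goal (2,1), distance |1-2|+|0-1| = 2
Tile 6: at (1,1), goal (1,2), distance |1-1|+|1-2| = 1
Tile 5: at (1,2), goal (1,1), distance |1-1|+|2-1| = 1
Tile 1: at (2,0), goal (0,0), distance |2-0|+|0-0| = 2
Tile 7: at (2,1), goal (2,0), distance |2-2|+|1-0| = 1
Tile 2: at (2,2), goal (0,1), distance |2-0|+|2-1| = 3
Sum: 2 + 0 + 2 + 1 + 1 + 2 + 1 + 3 = 12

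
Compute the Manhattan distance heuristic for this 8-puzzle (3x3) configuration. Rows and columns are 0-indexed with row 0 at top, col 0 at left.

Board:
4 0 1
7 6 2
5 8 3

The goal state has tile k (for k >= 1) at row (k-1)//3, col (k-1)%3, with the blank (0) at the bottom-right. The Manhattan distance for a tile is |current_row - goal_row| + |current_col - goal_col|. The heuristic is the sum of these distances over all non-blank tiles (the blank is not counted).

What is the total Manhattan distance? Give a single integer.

Tile 4: (0,0)->(1,0) = 1
Tile 1: (0,2)->(0,0) = 2
Tile 7: (1,0)->(2,0) = 1
Tile 6: (1,1)->(1,2) = 1
Tile 2: (1,2)->(0,1) = 2
Tile 5: (2,0)->(1,1) = 2
Tile 8: (2,1)->(2,1) = 0
Tile 3: (2,2)->(0,2) = 2
Sum: 1 + 2 + 1 + 1 + 2 + 2 + 0 + 2 = 11

Answer: 11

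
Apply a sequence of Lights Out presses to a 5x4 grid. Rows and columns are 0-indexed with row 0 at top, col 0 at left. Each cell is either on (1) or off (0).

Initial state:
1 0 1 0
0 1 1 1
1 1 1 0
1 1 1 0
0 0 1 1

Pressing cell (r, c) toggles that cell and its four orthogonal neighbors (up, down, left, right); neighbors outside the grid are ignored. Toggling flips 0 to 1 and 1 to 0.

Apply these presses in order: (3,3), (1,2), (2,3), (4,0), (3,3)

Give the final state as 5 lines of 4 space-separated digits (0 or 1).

Answer: 1 0 0 0
0 0 0 1
1 1 1 1
0 1 1 1
1 1 1 1

Derivation:
After press 1 at (3,3):
1 0 1 0
0 1 1 1
1 1 1 1
1 1 0 1
0 0 1 0

After press 2 at (1,2):
1 0 0 0
0 0 0 0
1 1 0 1
1 1 0 1
0 0 1 0

After press 3 at (2,3):
1 0 0 0
0 0 0 1
1 1 1 0
1 1 0 0
0 0 1 0

After press 4 at (4,0):
1 0 0 0
0 0 0 1
1 1 1 0
0 1 0 0
1 1 1 0

After press 5 at (3,3):
1 0 0 0
0 0 0 1
1 1 1 1
0 1 1 1
1 1 1 1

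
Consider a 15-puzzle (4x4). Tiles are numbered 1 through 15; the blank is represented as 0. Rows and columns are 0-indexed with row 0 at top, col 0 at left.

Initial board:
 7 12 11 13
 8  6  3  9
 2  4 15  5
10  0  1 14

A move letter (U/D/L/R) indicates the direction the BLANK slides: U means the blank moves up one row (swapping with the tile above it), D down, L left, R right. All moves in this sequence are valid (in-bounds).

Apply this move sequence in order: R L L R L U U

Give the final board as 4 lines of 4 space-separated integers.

After move 1 (R):
 7 12 11 13
 8  6  3  9
 2  4 15  5
10  1  0 14

After move 2 (L):
 7 12 11 13
 8  6  3  9
 2  4 15  5
10  0  1 14

After move 3 (L):
 7 12 11 13
 8  6  3  9
 2  4 15  5
 0 10  1 14

After move 4 (R):
 7 12 11 13
 8  6  3  9
 2  4 15  5
10  0  1 14

After move 5 (L):
 7 12 11 13
 8  6  3  9
 2  4 15  5
 0 10  1 14

After move 6 (U):
 7 12 11 13
 8  6  3  9
 0  4 15  5
 2 10  1 14

After move 7 (U):
 7 12 11 13
 0  6  3  9
 8  4 15  5
 2 10  1 14

Answer:  7 12 11 13
 0  6  3  9
 8  4 15  5
 2 10  1 14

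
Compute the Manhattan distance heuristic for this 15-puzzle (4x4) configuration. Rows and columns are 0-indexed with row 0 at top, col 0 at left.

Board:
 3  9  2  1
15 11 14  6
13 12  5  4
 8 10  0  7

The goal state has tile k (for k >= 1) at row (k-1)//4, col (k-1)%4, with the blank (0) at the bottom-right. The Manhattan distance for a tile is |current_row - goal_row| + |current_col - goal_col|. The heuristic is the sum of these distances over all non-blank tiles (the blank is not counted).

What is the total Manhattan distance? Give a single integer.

Answer: 37

Derivation:
Tile 3: (0,0)->(0,2) = 2
Tile 9: (0,1)->(2,0) = 3
Tile 2: (0,2)->(0,1) = 1
Tile 1: (0,3)->(0,0) = 3
Tile 15: (1,0)->(3,2) = 4
Tile 11: (1,1)->(2,2) = 2
Tile 14: (1,2)->(3,1) = 3
Tile 6: (1,3)->(1,1) = 2
Tile 13: (2,0)->(3,0) = 1
Tile 12: (2,1)->(2,3) = 2
Tile 5: (2,2)->(1,0) = 3
Tile 4: (2,3)->(0,3) = 2
Tile 8: (3,0)->(1,3) = 5
Tile 10: (3,1)->(2,1) = 1
Tile 7: (3,3)->(1,2) = 3
Sum: 2 + 3 + 1 + 3 + 4 + 2 + 3 + 2 + 1 + 2 + 3 + 2 + 5 + 1 + 3 = 37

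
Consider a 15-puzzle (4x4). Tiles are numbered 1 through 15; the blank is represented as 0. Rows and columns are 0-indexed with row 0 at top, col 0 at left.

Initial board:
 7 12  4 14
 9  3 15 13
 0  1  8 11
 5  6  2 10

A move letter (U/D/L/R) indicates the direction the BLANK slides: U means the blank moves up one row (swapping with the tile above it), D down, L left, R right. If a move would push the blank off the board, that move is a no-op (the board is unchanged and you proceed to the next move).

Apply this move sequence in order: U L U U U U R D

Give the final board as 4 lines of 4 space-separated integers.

After move 1 (U):
 7 12  4 14
 0  3 15 13
 9  1  8 11
 5  6  2 10

After move 2 (L):
 7 12  4 14
 0  3 15 13
 9  1  8 11
 5  6  2 10

After move 3 (U):
 0 12  4 14
 7  3 15 13
 9  1  8 11
 5  6  2 10

After move 4 (U):
 0 12  4 14
 7  3 15 13
 9  1  8 11
 5  6  2 10

After move 5 (U):
 0 12  4 14
 7  3 15 13
 9  1  8 11
 5  6  2 10

After move 6 (U):
 0 12  4 14
 7  3 15 13
 9  1  8 11
 5  6  2 10

After move 7 (R):
12  0  4 14
 7  3 15 13
 9  1  8 11
 5  6  2 10

After move 8 (D):
12  3  4 14
 7  0 15 13
 9  1  8 11
 5  6  2 10

Answer: 12  3  4 14
 7  0 15 13
 9  1  8 11
 5  6  2 10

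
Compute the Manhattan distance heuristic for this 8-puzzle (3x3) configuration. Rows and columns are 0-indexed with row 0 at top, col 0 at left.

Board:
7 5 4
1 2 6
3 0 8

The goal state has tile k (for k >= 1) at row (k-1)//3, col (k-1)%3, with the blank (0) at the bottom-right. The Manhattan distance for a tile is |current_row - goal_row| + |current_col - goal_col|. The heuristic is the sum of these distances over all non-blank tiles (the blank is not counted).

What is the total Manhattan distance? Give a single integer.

Answer: 13

Derivation:
Tile 7: at (0,0), goal (2,0), distance |0-2|+|0-0| = 2
Tile 5: at (0,1), goal (1,1), distance |0-1|+|1-1| = 1
Tile 4: at (0,2), goal (1,0), distance |0-1|+|2-0| = 3
Tile 1: at (1,0), goal (0,0), distance |1-0|+|0-0| = 1
Tile 2: at (1,1), goal (0,1), distance |1-0|+|1-1| = 1
Tile 6: at (1,2), goal (1,2), distance |1-1|+|2-2| = 0
Tile 3: at (2,0), goal (0,2), distance |2-0|+|0-2| = 4
Tile 8: at (2,2), goal (2,1), distance |2-2|+|2-1| = 1
Sum: 2 + 1 + 3 + 1 + 1 + 0 + 4 + 1 = 13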